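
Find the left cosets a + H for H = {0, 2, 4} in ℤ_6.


H = {0, 2, 4}, |H| = 3
Number of cosets = |G|/|H| = 6/3 = 2
0 + H = {0, 2, 4}
1 + H = {1, 3, 5}

Cosets: 0+H={0,2,4}; 1+H={1,3,5}


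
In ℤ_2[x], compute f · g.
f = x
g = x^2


Expand and collect like terms; reduce coefficients mod 2:
x^0: 0·0 = 0 ≡ 0 (mod 2)
x^1: 0·0 + 1·0 = 0 ≡ 0 (mod 2)
x^2: 0·1 + 1·0 = 0 ≡ 0 (mod 2)
x^3: 1·1 = 1 ≡ 1 (mod 2)
Result: x^3

f · g = x^3


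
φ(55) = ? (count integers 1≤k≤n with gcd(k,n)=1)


Factor n: 55 = 5 × 11
φ(n) = n · ∏(1 - 1/p) over distinct primes p | n
φ(55) = 55 · (1 - 1/5) · (1 - 1/11) = 40

φ(55) = 40


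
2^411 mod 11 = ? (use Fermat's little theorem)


Fermat's little theorem: if p is prime and gcd(a,p)=1, then a^(p-1) ≡ 1 (mod p)
p = 11 is prime, gcd(2,11) = 1
Reduce exponent: 411 mod 10 = 1
So 2^411 ≡ 2^1 (mod 11)
2^1 mod 11 = 2

2^411 ≡ 2 (mod 11)


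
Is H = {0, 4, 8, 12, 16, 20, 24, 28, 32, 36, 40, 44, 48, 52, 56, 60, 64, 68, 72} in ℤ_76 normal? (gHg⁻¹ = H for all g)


H = {0, 4, 8, 12, 16, 20, 24, 28, 32, 36, 40, 44, 48, 52, 56, 60, 64, 68, 72} in ℤ_76
ℤ_76 is abelian; every subgroup of an abelian group is normal

Yes, normal subgroup


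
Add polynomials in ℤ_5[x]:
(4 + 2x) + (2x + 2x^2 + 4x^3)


Add coefficients mod 5:
x^0: 4 + 0 = 4 (mod 5)
x^1: 2 + 2 = 4 (mod 5)
x^2: 0 + 2 = 2 (mod 5)
x^3: 0 + 4 = 4 (mod 5)
Result: 4 + 4x + 2x^2 + 4x^3

f + g = 4 + 4x + 2x^2 + 4x^3


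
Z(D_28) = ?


Z(G) = {g ∈ G | gx = xg for all x ∈ G}
For even n, Z(D_n) = {e, r^(n/2)}: the 180° rotation r^14 commutes with every reflection and rotation

Z(D_28) = {e, r^14}


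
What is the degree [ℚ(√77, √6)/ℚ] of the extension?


[ℚ(√77,√6):ℚ] = [ℚ(√77,√6):ℚ(√77)]·[ℚ(√77):ℚ] = 2·2 = 4

[ℚ(√77, √6)/ℚ] = 4


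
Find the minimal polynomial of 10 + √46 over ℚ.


Let α = 10 + √46. Then α - 10 = √46, so (α - 10)² = 46, giving α² - 20α + 54 = 0. Degree 2 and α ∉ ℚ, so this is the minimal polynomial.

Minimal polynomial: x² - 20x + 54


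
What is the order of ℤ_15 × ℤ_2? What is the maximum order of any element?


|ℤ_15 × ℤ_2| = 15 × 2 = 30
Max element order = lcm(15,2) = 30
Cyclic? Yes (gcd=1)

|ℤ_15×ℤ_2| = 30, max element order = 30


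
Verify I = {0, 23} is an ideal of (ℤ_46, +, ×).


Check ideal conditions for I = {0, 23} in ℤ_46:
(1) I is an additive subgroup? Yes
(2) For r ∈ ℤ_46 and a ∈ I: r·a ∈ I? Yes

Yes, I is an ideal of ℤ_46


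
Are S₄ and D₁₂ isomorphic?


Comparing S₄ and D₁₂:
S₄ has trivial center; D₁₂ has center {e, r⁶}

No, S₄ ≇ D₁₂


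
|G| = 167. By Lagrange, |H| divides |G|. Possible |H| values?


Lagrange's theorem: |H| divides |G|
|G| = 167
Divisors of 167: 1, 167

Possible subgroup orders: {1, 167}


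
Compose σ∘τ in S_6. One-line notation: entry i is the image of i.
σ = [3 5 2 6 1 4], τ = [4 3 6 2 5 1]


σ∘τ: apply τ first, then σ
1 →τ 4 →σ 6
2 →τ 3 →σ 2
3 →τ 6 →σ 4
4 →τ 2 →σ 5
5 →τ 5 →σ 1
6 →τ 1 →σ 3

σ∘τ = [6 2 4 5 1 3]


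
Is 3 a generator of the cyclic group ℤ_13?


g generates ℤ_n iff gcd(g, n) = 1
gcd(3, 13) = 1
Since gcd = 1, 3 is a generator.

Yes, 3 generates ℤ_13


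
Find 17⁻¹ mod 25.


Use the extended Euclidean algorithm to write 1 = 17·s + 25·t; then s mod 25 is the inverse.
Euclidean algorithm:
  17 = 0·25 + 17
  25 = 1·17 + 8
  17 = 2·8 + 1
  8 = 8·1 + 0
gcd(17,25) = 1
Back-substitution gives: 17·(3) + 25·(-2) = 1
So 17⁻¹ ≡ 3 ≡ 3 (mod 25)
Check: 17 × 3 = 51 ≡ 1 (mod 25) ✓

17⁻¹ ≡ 3 (mod 25)


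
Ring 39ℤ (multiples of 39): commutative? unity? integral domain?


39ℤ is a commutative ring under +,× but has no multiplicative identity (1 ∉ 39ℤ); it has no zero divisors, but without unity it is not an integral domain
Commutative: Yes
Integral domain: No
Has unity: No

39ℤ (multiples of 39): Commutative=Yes, Unity=No


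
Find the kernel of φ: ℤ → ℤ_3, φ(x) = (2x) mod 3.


Kernel = preimage of identity
ker(φ) = {x ∈ ℤ : 2x ≡ 0 (mod 3)}. gcd(2,3) = 1, so 2x ≡ 0 (mod 3) ⟺ x ≡ 0 (mod 3/1 = 3). Hence ker(φ) = 3ℤ

ker(φ) = 3ℤ


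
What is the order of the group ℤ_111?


ℤ_n has n elements.

|ℤ_111| = 111


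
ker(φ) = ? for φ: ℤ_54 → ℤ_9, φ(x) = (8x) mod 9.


Kernel = preimage of identity
ker(φ) = {x ∈ ℤ_54 : 8x ≡ 0 (mod 9)}. Since 9 | 54, φ is well-defined. The kernel is the cyclic subgroup ⟨9⟩ of ℤ_54 (order 6), i.e. {0, 9, 18, 27, 36, 45}

ker(φ) = {0, 9, 18, 27, 36, 45}


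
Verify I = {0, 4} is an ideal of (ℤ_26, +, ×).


Check ideal conditions for I = {0, 4} in ℤ_26:
(1) I is an additive subgroup? No
(2) For r ∈ ℤ_26 and a ∈ I: r·a ∈ I? No  [counterexample: r=2, a=4, r·a mod 26 = 8 ∉ I]

No, I is not an ideal of ℤ_26


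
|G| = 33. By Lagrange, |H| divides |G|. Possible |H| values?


Lagrange's theorem: |H| divides |G|
|G| = 33
Divisors of 33: 1, 3, 11, 33

Possible subgroup orders: {1, 3, 11, 33}


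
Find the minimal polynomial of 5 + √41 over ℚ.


Let α = 5 + √41. Then α - 5 = √41, so (α - 5)² = 41, giving α² - 10α - 16 = 0. Degree 2 and α ∉ ℚ, so this is the minimal polynomial.

Minimal polynomial: x² - 10x - 16


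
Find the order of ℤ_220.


ℤ_n has n elements.

|ℤ_220| = 220


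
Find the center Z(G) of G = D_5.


Z(G) = {g ∈ G | gx = xg for all x ∈ G}
For odd n, Z(D_n) = {e}: no nontrivial rotation commutes with all reflections

Z(D_5) = {e}


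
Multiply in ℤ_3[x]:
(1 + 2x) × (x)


Expand and collect like terms; reduce coefficients mod 3:
x^0: 1·0 = 0 ≡ 0 (mod 3)
x^1: 1·1 + 2·0 = 1 ≡ 1 (mod 3)
x^2: 2·1 = 2 ≡ 2 (mod 3)
Result: x + 2x^2

f · g = x + 2x^2


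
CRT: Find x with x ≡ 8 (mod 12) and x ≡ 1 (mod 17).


m₁ = 12, m₂ = 17, gcd = 1, so CRT applies. M = m₁·m₂ = 204
Let M₁ = M/m₁ = 17, M₂ = M/m₂ = 12
Find y₁ ≡ M₁⁻¹ (mod m₁): 17⁻¹ ≡ 5 (mod 12)
Find y₂ ≡ M₂⁻¹ (mod m₂): 12⁻¹ ≡ 10 (mod 17)
x = a₁·M₁·y₁ + a₂·M₂·y₂ = 8·17·5 + 1·12·10 = 800
Reduce mod 204: x ≡ 188
Check: 188 mod 12 = 8 ✓, 188 mod 17 = 1 ✓

x ≡ 188 (mod 204)


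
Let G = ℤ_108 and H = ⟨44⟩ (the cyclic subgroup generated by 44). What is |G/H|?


|⟨44⟩| = n / gcd(44, 108) = 108 / 4 = 27
H is normal (ℤ_108 is abelian).
|G/H| = |G| / |H| = 108 / 27 = 4

|G/H| = 4


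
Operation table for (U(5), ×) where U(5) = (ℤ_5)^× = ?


Elements: {1, 2, 3, 4}
Operation: multiplication mod 5
Entry (a, b) = (a × b) mod 5

Cayley table:
  | 1 | 2 | 3 | 4
1 | 1 | 2 | 3 | 4
2 | 2 | 4 | 1 | 3
3 | 3 | 1 | 4 | 2
4 | 4 | 3 | 2 | 1


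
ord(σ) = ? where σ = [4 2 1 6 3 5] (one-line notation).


Cycle decomposition: (1 4 6 5 3)
Cycle lengths: 5
Order = lcm(5) = 5

ord(σ) = 5


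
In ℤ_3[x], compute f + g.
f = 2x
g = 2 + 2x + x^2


Add coefficients mod 3:
x^0: 0 + 2 = 2 (mod 3)
x^1: 2 + 2 = 1 (mod 3)
x^2: 0 + 1 = 1 (mod 3)
Result: 2 + x + x^2

f + g = 2 + x + x^2


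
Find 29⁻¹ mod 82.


Use the extended Euclidean algorithm to write 1 = 29·s + 82·t; then s mod 82 is the inverse.
Euclidean algorithm:
  29 = 0·82 + 29
  82 = 2·29 + 24
  29 = 1·24 + 5
  24 = 4·5 + 4
  5 = 1·4 + 1
  4 = 4·1 + 0
gcd(29,82) = 1
Back-substitution gives: 29·(17) + 82·(-6) = 1
So 29⁻¹ ≡ 17 ≡ 17 (mod 82)
Check: 29 × 17 = 493 ≡ 1 (mod 82) ✓

29⁻¹ ≡ 17 (mod 82)


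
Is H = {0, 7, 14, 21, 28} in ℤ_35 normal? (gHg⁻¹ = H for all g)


H = {0, 7, 14, 21, 28} in ℤ_35
ℤ_35 is abelian; every subgroup of an abelian group is normal

Yes, normal subgroup


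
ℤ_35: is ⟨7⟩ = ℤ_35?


g generates ℤ_n iff gcd(g, n) = 1
gcd(7, 35) = 7
Since gcd = 7 ≠ 1, ⟨7⟩ has order 5 < 35, so 7 is not a generator.

No, 7 does not generate ℤ_35


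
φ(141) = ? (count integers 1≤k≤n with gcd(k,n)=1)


Factor n: 141 = 3 × 47
φ(n) = n · ∏(1 - 1/p) over distinct primes p | n
φ(141) = 141 · (1 - 1/3) · (1 - 1/47) = 92

φ(141) = 92


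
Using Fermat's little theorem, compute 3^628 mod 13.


Fermat's little theorem: if p is prime and gcd(a,p)=1, then a^(p-1) ≡ 1 (mod p)
p = 13 is prime, gcd(3,13) = 1
Reduce exponent: 628 mod 12 = 4
So 3^628 ≡ 3^4 (mod 13)
3^4 mod 13 = 3

3^628 ≡ 3 (mod 13)


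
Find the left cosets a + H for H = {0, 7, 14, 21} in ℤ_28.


H = {0, 7, 14, 21}, |H| = 4
Number of cosets = |G|/|H| = 28/4 = 7
0 + H = {0, 7, 14, 21}
1 + H = {1, 8, 15, 22}
2 + H = {2, 9, 16, 23}
3 + H = {3, 10, 17, 24}
4 + H = {4, 11, 18, 25}
5 + H = {5, 12, 19, 26}
6 + H = {6, 13, 20, 27}

Cosets: 0+H={0,7,14,21}; 1+H={1,8,15,22}; 2+H={2,9,16,23}; 3+H={3,10,17,24}; 4+H={4,11,18,25}; 5+H={5,12,19,26}; 6+H={6,13,20,27}


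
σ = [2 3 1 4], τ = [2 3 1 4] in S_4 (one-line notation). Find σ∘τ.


σ∘τ: apply τ first, then σ
1 →τ 2 →σ 3
2 →τ 3 →σ 1
3 →τ 1 →σ 2
4 →τ 4 →σ 4

σ∘τ = [3 1 2 4]


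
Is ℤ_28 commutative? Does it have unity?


ℤ_28 is a commutative ring with unity 1; 28 = 2×14 is composite, so 2·14 ≡ 0 gives zero divisors (not an integral domain)
Commutative: Yes
Integral domain: No
Has unity: Yes

ℤ_28: Commutative=Yes, Unity=Yes


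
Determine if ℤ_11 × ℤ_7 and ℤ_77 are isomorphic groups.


Comparing ℤ_11 × ℤ_7 and ℤ_77:
gcd(11,7) = 1, so ℤ_11 × ℤ_7 ≅ ℤ_77 (CRT)

Yes, ℤ_11 × ℤ_7 ≅ ℤ_77


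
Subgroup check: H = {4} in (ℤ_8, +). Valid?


Subgroup test for H = {4} in (ℤ_8, +):
(1) 0 ∈ H? No
(2) Closure: for all a,b ∈ H, (a+b) mod 8 ∈ H? No  [counterexample: 4 + 4 = 0 ∉ H]
(3) Inverses: for all a ∈ H, -a mod 8 ∈ H? Yes

No, H is not a subgroup of ℤ_8


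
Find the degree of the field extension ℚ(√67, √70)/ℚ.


[ℚ(√67,√70):ℚ] = [ℚ(√67,√70):ℚ(√67)]·[ℚ(√67):ℚ] = 2·2 = 4

[ℚ(√67, √70)/ℚ] = 4


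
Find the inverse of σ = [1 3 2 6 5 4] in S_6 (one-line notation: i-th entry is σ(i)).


To find σ⁻¹, swap domain and range:
σ(1) = 1 → σ⁻¹(1) = 1
σ(2) = 3 → σ⁻¹(3) = 2
σ(3) = 2 → σ⁻¹(2) = 3
σ(4) = 6 → σ⁻¹(6) = 4
σ(5) = 5 → σ⁻¹(5) = 5
σ(6) = 4 → σ⁻¹(4) = 6

σ⁻¹ = [1 3 2 6 5 4]


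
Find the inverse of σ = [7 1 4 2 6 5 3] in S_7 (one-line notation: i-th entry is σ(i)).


To find σ⁻¹, swap domain and range:
σ(1) = 7 → σ⁻¹(7) = 1
σ(2) = 1 → σ⁻¹(1) = 2
σ(3) = 4 → σ⁻¹(4) = 3
σ(4) = 2 → σ⁻¹(2) = 4
σ(5) = 6 → σ⁻¹(6) = 5
σ(6) = 5 → σ⁻¹(5) = 6
σ(7) = 3 → σ⁻¹(3) = 7

σ⁻¹ = [2 4 7 3 6 5 1]


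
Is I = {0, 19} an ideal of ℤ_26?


Check ideal conditions for I = {0, 19} in ℤ_26:
(1) I is an additive subgroup? No
(2) For r ∈ ℤ_26 and a ∈ I: r·a ∈ I? No  [counterexample: r=2, a=19, r·a mod 26 = 12 ∉ I]

No, I is not an ideal of ℤ_26


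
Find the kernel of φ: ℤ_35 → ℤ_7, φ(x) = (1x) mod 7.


Kernel = preimage of identity
ker(φ) = {x ∈ ℤ_35 : 1x ≡ 0 (mod 7)}. Since 7 | 35, φ is well-defined. The kernel is the cyclic subgroup ⟨7⟩ of ℤ_35 (order 5), i.e. {0, 7, 14, 21, 28}

ker(φ) = {0, 7, 14, 21, 28}


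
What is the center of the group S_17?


Z(G) = {g ∈ G | gx = xg for all x ∈ G}
S_n is non-abelian for n ≥ 3; Z(S_17) is trivial

Z(S_17) = {e}


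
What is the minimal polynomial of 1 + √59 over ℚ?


Let α = 1 + √59. Then α - 1 = √59, so (α - 1)² = 59, giving α² - 2α - 58 = 0. Degree 2 and α ∉ ℚ, so this is the minimal polynomial.

Minimal polynomial: x² - 2x - 58


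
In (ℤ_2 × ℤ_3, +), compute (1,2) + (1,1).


Operation: componentwise addition mod (2, 3)
(1,2) + (1,1) = ((a₁+b₁) mod 2, (a₂+b₂) mod 3) with a = (1,2), b = (1,1)

(1,2) + (1,1) = (0,0)


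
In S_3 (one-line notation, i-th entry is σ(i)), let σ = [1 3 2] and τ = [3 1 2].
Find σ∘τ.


σ∘τ: apply τ first, then σ
1 →τ 3 →σ 2
2 →τ 1 →σ 1
3 →τ 2 →σ 3

σ∘τ = [2 1 3]


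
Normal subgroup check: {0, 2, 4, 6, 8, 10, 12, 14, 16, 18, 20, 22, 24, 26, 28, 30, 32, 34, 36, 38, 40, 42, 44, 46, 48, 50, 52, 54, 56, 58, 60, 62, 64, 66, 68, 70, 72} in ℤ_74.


H = {0, 2, 4, 6, 8, 10, 12, 14, 16, 18, 20, 22, 24, 26, 28, 30, 32, 34, 36, 38, 40, 42, 44, 46, 48, 50, 52, 54, 56, 58, 60, 62, 64, 66, 68, 70, 72} in ℤ_74
ℤ_74 is abelian; every subgroup of an abelian group is normal

Yes, normal subgroup


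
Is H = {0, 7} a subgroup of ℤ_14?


Subgroup test for H = {0, 7} in (ℤ_14, +):
(1) 0 ∈ H? Yes
(2) Closure: for all a,b ∈ H, (a+b) mod 14 ∈ H? Yes
(3) Inverses: for all a ∈ H, -a mod 14 ∈ H? Yes

Yes, H is a subgroup of ℤ_14


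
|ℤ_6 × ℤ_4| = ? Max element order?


|ℤ_6 × ℤ_4| = 6 × 4 = 24
Max element order = lcm(6,4) = 12
Cyclic? No (gcd=2)

|ℤ_6×ℤ_4| = 24, max element order = 12


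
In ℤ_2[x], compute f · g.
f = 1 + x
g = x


Expand and collect like terms; reduce coefficients mod 2:
x^0: 1·0 = 0 ≡ 0 (mod 2)
x^1: 1·1 + 1·0 = 1 ≡ 1 (mod 2)
x^2: 1·1 = 1 ≡ 1 (mod 2)
Result: x + x^2

f · g = x + x^2


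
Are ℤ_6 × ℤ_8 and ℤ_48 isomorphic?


Comparing ℤ_6 × ℤ_8 and ℤ_48:
gcd(6,8) = 2 ≠ 1. Max element order in ℤ_6×ℤ_8 is lcm(6,8) = 24 < 48, so it has no element of order 48

No, ℤ_6 × ℤ_8 ≇ ℤ_48


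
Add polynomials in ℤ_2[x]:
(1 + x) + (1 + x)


Add coefficients mod 2:
x^0: 1 + 1 = 0 (mod 2)
x^1: 1 + 1 = 0 (mod 2)
Result: 0

f + g = 0


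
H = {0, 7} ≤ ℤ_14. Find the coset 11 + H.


11 + H = {11 + h (mod 14) : h ∈ H}
11+0=11, 11+7=4
11 + H = {4, 11} = 4 + H

11 + H = {4, 11}


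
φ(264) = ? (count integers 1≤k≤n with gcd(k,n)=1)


Factor n: 264 = 2^3 × 3 × 11
φ(n) = n · ∏(1 - 1/p) over distinct primes p | n
φ(264) = 264 · (1 - 1/2) · (1 - 1/3) · (1 - 1/11) = 80

φ(264) = 80


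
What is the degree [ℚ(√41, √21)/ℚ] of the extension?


[ℚ(√41,√21):ℚ] = [ℚ(√41,√21):ℚ(√41)]·[ℚ(√41):ℚ] = 2·2 = 4

[ℚ(√41, √21)/ℚ] = 4


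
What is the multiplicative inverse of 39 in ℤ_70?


Use the extended Euclidean algorithm to write 1 = 39·s + 70·t; then s mod 70 is the inverse.
Euclidean algorithm:
  39 = 0·70 + 39
  70 = 1·39 + 31
  39 = 1·31 + 8
  31 = 3·8 + 7
  8 = 1·7 + 1
  7 = 7·1 + 0
gcd(39,70) = 1
Back-substitution gives: 39·(9) + 70·(-5) = 1
So 39⁻¹ ≡ 9 ≡ 9 (mod 70)
Check: 39 × 9 = 351 ≡ 1 (mod 70) ✓

39⁻¹ ≡ 9 (mod 70)


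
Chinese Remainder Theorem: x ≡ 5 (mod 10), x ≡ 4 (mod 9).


m₁ = 10, m₂ = 9, gcd = 1, so CRT applies. M = m₁·m₂ = 90
Let M₁ = M/m₁ = 9, M₂ = M/m₂ = 10
Find y₁ ≡ M₁⁻¹ (mod m₁): 9⁻¹ ≡ 9 (mod 10)
Find y₂ ≡ M₂⁻¹ (mod m₂): 10⁻¹ ≡ 1 (mod 9)
x = a₁·M₁·y₁ + a₂·M₂·y₂ = 5·9·9 + 4·10·1 = 445
Reduce mod 90: x ≡ 85
Check: 85 mod 10 = 5 ✓, 85 mod 9 = 4 ✓

x ≡ 85 (mod 90)


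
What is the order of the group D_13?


|D_n| = 2n (n rotations and n reflections)
|D_13| = 2×13 = 26

|D_13| = 26


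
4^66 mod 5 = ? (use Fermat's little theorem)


Fermat's little theorem: if p is prime and gcd(a,p)=1, then a^(p-1) ≡ 1 (mod p)
p = 5 is prime, gcd(4,5) = 1
Reduce exponent: 66 mod 4 = 2
So 4^66 ≡ 4^2 (mod 5)
4^2 mod 5 = 1

4^66 ≡ 1 (mod 5)


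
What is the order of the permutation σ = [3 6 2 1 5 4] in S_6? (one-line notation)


Cycle decomposition: (1 3 2 6 4)
Cycle lengths: 5
Order = lcm(5) = 5

ord(σ) = 5


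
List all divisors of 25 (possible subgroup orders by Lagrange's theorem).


Lagrange's theorem: |H| divides |G|
|G| = 25
Divisors of 25: 1, 5, 25

Possible subgroup orders: {1, 5, 25}


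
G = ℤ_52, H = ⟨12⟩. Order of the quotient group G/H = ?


|⟨12⟩| = n / gcd(12, 52) = 52 / 4 = 13
H is normal (ℤ_52 is abelian).
|G/H| = |G| / |H| = 52 / 13 = 4

|G/H| = 4


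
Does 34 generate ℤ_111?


g generates ℤ_n iff gcd(g, n) = 1
gcd(34, 111) = 1
Since gcd = 1, 34 is a generator.

Yes, 34 generates ℤ_111


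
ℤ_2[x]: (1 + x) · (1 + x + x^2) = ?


Expand and collect like terms; reduce coefficients mod 2:
x^0: 1·1 = 1 ≡ 1 (mod 2)
x^1: 1·1 + 1·1 = 2 ≡ 0 (mod 2)
x^2: 1·1 + 1·1 = 2 ≡ 0 (mod 2)
x^3: 1·1 = 1 ≡ 1 (mod 2)
Result: 1 + x^3

f · g = 1 + x^3


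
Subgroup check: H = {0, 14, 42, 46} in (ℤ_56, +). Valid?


Subgroup test for H = {0, 14, 42, 46} in (ℤ_56, +):
(1) 0 ∈ H? Yes
(2) Closure: for all a,b ∈ H, (a+b) mod 56 ∈ H? No  [counterexample: 14 + 14 = 28 ∉ H]
(3) Inverses: for all a ∈ H, -a mod 56 ∈ H? No

No, H is not a subgroup of ℤ_56


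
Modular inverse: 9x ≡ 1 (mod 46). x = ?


Use the extended Euclidean algorithm to write 1 = 9·s + 46·t; then s mod 46 is the inverse.
Euclidean algorithm:
  9 = 0·46 + 9
  46 = 5·9 + 1
  9 = 9·1 + 0
gcd(9,46) = 1
Back-substitution gives: 9·(-5) + 46·(1) = 1
So 9⁻¹ ≡ -5 ≡ 41 (mod 46)
Check: 9 × 41 = 369 ≡ 1 (mod 46) ✓

9⁻¹ ≡ 41 (mod 46)


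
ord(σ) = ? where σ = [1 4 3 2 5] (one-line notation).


Cycle decomposition: (2 4)
Cycle lengths: 2
Order = lcm(2) = 2

ord(σ) = 2


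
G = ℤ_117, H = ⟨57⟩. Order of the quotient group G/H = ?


|⟨57⟩| = n / gcd(57, 117) = 117 / 3 = 39
H is normal (ℤ_117 is abelian).
|G/H| = |G| / |H| = 117 / 39 = 3

|G/H| = 3


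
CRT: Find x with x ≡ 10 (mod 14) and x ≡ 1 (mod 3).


m₁ = 14, m₂ = 3, gcd = 1, so CRT applies. M = m₁·m₂ = 42
Let M₁ = M/m₁ = 3, M₂ = M/m₂ = 14
Find y₁ ≡ M₁⁻¹ (mod m₁): 3⁻¹ ≡ 5 (mod 14)
Find y₂ ≡ M₂⁻¹ (mod m₂): 14⁻¹ ≡ 2 (mod 3)
x = a₁·M₁·y₁ + a₂·M₂·y₂ = 10·3·5 + 1·14·2 = 178
Reduce mod 42: x ≡ 10
Check: 10 mod 14 = 10 ✓, 10 mod 3 = 1 ✓

x ≡ 10 (mod 42)


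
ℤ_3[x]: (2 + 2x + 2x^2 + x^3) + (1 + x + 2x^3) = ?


Add coefficients mod 3:
x^0: 2 + 1 = 0 (mod 3)
x^1: 2 + 1 = 0 (mod 3)
x^2: 2 + 0 = 2 (mod 3)
x^3: 1 + 2 = 0 (mod 3)
Result: 2x^2

f + g = 2x^2


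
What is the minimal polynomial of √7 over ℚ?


√7 satisfies x² - 7 = 0, irreducible over ℚ since 7 is squarefree

Minimal polynomial: x² - 7


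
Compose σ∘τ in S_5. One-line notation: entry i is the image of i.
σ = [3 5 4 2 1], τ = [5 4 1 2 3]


σ∘τ: apply τ first, then σ
1 →τ 5 →σ 1
2 →τ 4 →σ 2
3 →τ 1 →σ 3
4 →τ 2 →σ 5
5 →τ 3 →σ 4

σ∘τ = [1 2 3 5 4]


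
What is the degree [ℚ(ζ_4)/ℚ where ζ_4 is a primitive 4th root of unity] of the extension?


[ℚ(ζ_n):ℚ] = deg Φ_n(x) = φ(n). Here φ(4) = 2

[ℚ(ζ_4)/ℚ where ζ_4 is a primitive 4th root of unity] = 2


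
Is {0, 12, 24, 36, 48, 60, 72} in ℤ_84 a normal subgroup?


H = {0, 12, 24, 36, 48, 60, 72} in ℤ_84
ℤ_84 is abelian; every subgroup of an abelian group is normal

Yes, normal subgroup


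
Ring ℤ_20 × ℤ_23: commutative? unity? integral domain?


Direct product ring; commutative with unity (1,1); but (1,0)·(0,1) = (0,0) gives zero divisors, so not an integral domain
Commutative: Yes
Integral domain: No
Has unity: Yes

ℤ_20 × ℤ_23: Commutative=Yes, Unity=Yes


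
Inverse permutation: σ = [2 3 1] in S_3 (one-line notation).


To find σ⁻¹, swap domain and range:
σ(1) = 2 → σ⁻¹(2) = 1
σ(2) = 3 → σ⁻¹(3) = 2
σ(3) = 1 → σ⁻¹(1) = 3

σ⁻¹ = [3 1 2]


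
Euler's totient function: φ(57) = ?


Factor n: 57 = 3 × 19
φ(n) = n · ∏(1 - 1/p) over distinct primes p | n
φ(57) = 57 · (1 - 1/3) · (1 - 1/19) = 36

φ(57) = 36


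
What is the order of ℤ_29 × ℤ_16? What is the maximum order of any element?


|ℤ_29 × ℤ_16| = 29 × 16 = 464
Max element order = lcm(29,16) = 464
Cyclic? Yes (gcd=1)

|ℤ_29×ℤ_16| = 464, max element order = 464


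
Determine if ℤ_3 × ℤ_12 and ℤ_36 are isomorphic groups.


Comparing ℤ_3 × ℤ_12 and ℤ_36:
gcd(3,12) = 3 ≠ 1. Max element order in ℤ_3×ℤ_12 is lcm(3,12) = 12 < 36, so it has no element of order 36

No, ℤ_3 × ℤ_12 ≇ ℤ_36


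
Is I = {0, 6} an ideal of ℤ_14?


Check ideal conditions for I = {0, 6} in ℤ_14:
(1) I is an additive subgroup? No
(2) For r ∈ ℤ_14 and a ∈ I: r·a ∈ I? No  [counterexample: r=2, a=6, r·a mod 14 = 12 ∉ I]

No, I is not an ideal of ℤ_14


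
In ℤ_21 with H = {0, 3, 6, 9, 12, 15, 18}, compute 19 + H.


19 + H = {19 + h (mod 21) : h ∈ H}
19+0=19, 19+3=1, 19+6=4, 19+9=7, 19+12=10, 19+15=13, 19+18=16
19 + H = {1, 4, 7, 10, 13, 16, 19} = 1 + H

19 + H = {1, 4, 7, 10, 13, 16, 19}


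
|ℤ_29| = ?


ℤ_n has n elements.

|ℤ_29| = 29


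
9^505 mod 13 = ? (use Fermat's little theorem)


Fermat's little theorem: if p is prime and gcd(a,p)=1, then a^(p-1) ≡ 1 (mod p)
p = 13 is prime, gcd(9,13) = 1
Reduce exponent: 505 mod 12 = 1
So 9^505 ≡ 9^1 (mod 13)
9^1 mod 13 = 9

9^505 ≡ 9 (mod 13)


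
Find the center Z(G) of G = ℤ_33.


Z(G) = {g ∈ G | gx = xg for all x ∈ G}
ℤ_33 is abelian, so Z(G) = G

Z(ℤ_33) = ℤ_33


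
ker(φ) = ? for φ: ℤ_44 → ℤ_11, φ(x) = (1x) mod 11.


Kernel = preimage of identity
ker(φ) = {x ∈ ℤ_44 : 1x ≡ 0 (mod 11)}. Since 11 | 44, φ is well-defined. The kernel is the cyclic subgroup ⟨11⟩ of ℤ_44 (order 4), i.e. {0, 11, 22, 33}

ker(φ) = {0, 11, 22, 33}


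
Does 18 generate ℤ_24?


g generates ℤ_n iff gcd(g, n) = 1
gcd(18, 24) = 6
Since gcd = 6 ≠ 1, ⟨18⟩ has order 4 < 24, so 18 is not a generator.

No, 18 does not generate ℤ_24


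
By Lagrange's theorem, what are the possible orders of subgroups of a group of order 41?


Lagrange's theorem: |H| divides |G|
|G| = 41
Divisors of 41: 1, 41

Possible subgroup orders: {1, 41}


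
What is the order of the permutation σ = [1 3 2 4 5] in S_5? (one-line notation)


Cycle decomposition: (2 3)
Cycle lengths: 2
Order = lcm(2) = 2

ord(σ) = 2


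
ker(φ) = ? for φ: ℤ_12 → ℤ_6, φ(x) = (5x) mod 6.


Kernel = preimage of identity
ker(φ) = {x ∈ ℤ_12 : 5x ≡ 0 (mod 6)}. Since 6 | 12, φ is well-defined. The kernel is the cyclic subgroup ⟨6⟩ of ℤ_12 (order 2), i.e. {0, 6}

ker(φ) = {0, 6}


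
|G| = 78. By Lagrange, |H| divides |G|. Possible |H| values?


Lagrange's theorem: |H| divides |G|
|G| = 78
Divisors of 78: 1, 2, 3, 6, 13, 26, 39, 78

Possible subgroup orders: {1, 2, 3, 6, 13, 26, 39, 78}


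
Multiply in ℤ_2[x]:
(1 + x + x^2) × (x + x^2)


Expand and collect like terms; reduce coefficients mod 2:
x^0: 1·0 = 0 ≡ 0 (mod 2)
x^1: 1·1 + 1·0 = 1 ≡ 1 (mod 2)
x^2: 1·1 + 1·1 + 1·0 = 2 ≡ 0 (mod 2)
x^3: 1·1 + 1·1 = 2 ≡ 0 (mod 2)
x^4: 1·1 = 1 ≡ 1 (mod 2)
Result: x + x^4

f · g = x + x^4


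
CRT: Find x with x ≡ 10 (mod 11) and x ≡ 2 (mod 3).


m₁ = 11, m₂ = 3, gcd = 1, so CRT applies. M = m₁·m₂ = 33
Let M₁ = M/m₁ = 3, M₂ = M/m₂ = 11
Find y₁ ≡ M₁⁻¹ (mod m₁): 3⁻¹ ≡ 4 (mod 11)
Find y₂ ≡ M₂⁻¹ (mod m₂): 11⁻¹ ≡ 2 (mod 3)
x = a₁·M₁·y₁ + a₂·M₂·y₂ = 10·3·4 + 2·11·2 = 164
Reduce mod 33: x ≡ 32
Check: 32 mod 11 = 10 ✓, 32 mod 3 = 2 ✓

x ≡ 32 (mod 33)


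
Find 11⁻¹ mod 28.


Use the extended Euclidean algorithm to write 1 = 11·s + 28·t; then s mod 28 is the inverse.
Euclidean algorithm:
  11 = 0·28 + 11
  28 = 2·11 + 6
  11 = 1·6 + 5
  6 = 1·5 + 1
  5 = 5·1 + 0
gcd(11,28) = 1
Back-substitution gives: 11·(-5) + 28·(2) = 1
So 11⁻¹ ≡ -5 ≡ 23 (mod 28)
Check: 11 × 23 = 253 ≡ 1 (mod 28) ✓

11⁻¹ ≡ 23 (mod 28)


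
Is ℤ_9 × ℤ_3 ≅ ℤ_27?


Comparing ℤ_9 × ℤ_3 and ℤ_27:
gcd(9,3) = 3 ≠ 1. Max element order in ℤ_9×ℤ_3 is lcm(9,3) = 9 < 27, so it has no element of order 27

No, ℤ_9 × ℤ_3 ≇ ℤ_27


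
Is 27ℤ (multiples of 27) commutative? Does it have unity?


27ℤ is a commutative ring under +,× but has no multiplicative identity (1 ∉ 27ℤ); it has no zero divisors, but without unity it is not an integral domain
Commutative: Yes
Integral domain: No
Has unity: No

27ℤ (multiples of 27): Commutative=Yes, Unity=No


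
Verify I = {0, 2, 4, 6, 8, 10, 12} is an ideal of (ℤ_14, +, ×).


Check ideal conditions for I = {0, 2, 4, 6, 8, 10, 12} in ℤ_14:
(1) I is an additive subgroup? Yes
(2) For r ∈ ℤ_14 and a ∈ I: r·a ∈ I? Yes

Yes, I is an ideal of ℤ_14


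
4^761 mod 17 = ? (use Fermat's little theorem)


Fermat's little theorem: if p is prime and gcd(a,p)=1, then a^(p-1) ≡ 1 (mod p)
p = 17 is prime, gcd(4,17) = 1
Reduce exponent: 761 mod 16 = 9
So 4^761 ≡ 4^9 (mod 17)
4^9 mod 17 = 4

4^761 ≡ 4 (mod 17)


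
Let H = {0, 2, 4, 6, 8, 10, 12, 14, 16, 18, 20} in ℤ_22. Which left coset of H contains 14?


14 + H = {14 + h (mod 22) : h ∈ H}
14+0=14, 14+2=16, 14+4=18, 14+6=20, 14+8=0, 14+10=2, 14+12=4, 14+14=6, 14+16=8, 14+18=10, 14+20=12
14 + H = {0, 2, 4, 6, 8, 10, 12, 14, 16, 18, 20} = 0 + H

14 + H = {0, 2, 4, 6, 8, 10, 12, 14, 16, 18, 20}


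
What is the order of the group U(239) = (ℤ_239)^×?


U(n) is the group of units mod n; |U(n)| = φ(n)
|U(239)| = φ(239) = 238

|U(239) = (ℤ_239)^×| = 238


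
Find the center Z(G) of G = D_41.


Z(G) = {g ∈ G | gx = xg for all x ∈ G}
For odd n, Z(D_n) = {e}: no nontrivial rotation commutes with all reflections

Z(D_41) = {e}


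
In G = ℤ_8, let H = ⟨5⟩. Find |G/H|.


|⟨5⟩| = n / gcd(5, 8) = 8 / 1 = 8
H is normal (ℤ_8 is abelian).
|G/H| = |G| / |H| = 8 / 8 = 1

|G/H| = 1


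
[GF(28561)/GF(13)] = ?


GF(28561) = GF(13^4), so the extension degree is 4

[GF(28561)/GF(13)] = 4


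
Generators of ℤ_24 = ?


g generates ℤ_n iff gcd(g,n) = 1
Prime factors of 24: 2, 3
Generators are g ∈ {1,...,23} not divisible by any of these primes.
Generators: {1, 5, 7, 11, 13, 17, 19, 23}
Number of generators = φ(24) = 8

Generators of ℤ_24 = {1, 5, 7, 11, 13, 17, 19, 23}


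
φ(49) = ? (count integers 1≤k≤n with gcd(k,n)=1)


Factor n: 49 = 7^2
φ(n) = n · ∏(1 - 1/p) over distinct primes p | n
φ(49) = 49 · (1 - 1/7) = 42

φ(49) = 42


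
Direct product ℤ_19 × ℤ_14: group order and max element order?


|ℤ_19 × ℤ_14| = 19 × 14 = 266
Max element order = lcm(19,14) = 266
Cyclic? Yes (gcd=1)

|ℤ_19×ℤ_14| = 266, max element order = 266


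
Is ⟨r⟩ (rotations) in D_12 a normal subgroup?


H = ⟨r⟩ (rotations) in D_12
The rotation subgroup ⟨r⟩ has index 2 in D_12, so it is normal

Yes, normal subgroup


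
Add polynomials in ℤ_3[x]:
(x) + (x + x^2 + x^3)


Add coefficients mod 3:
x^0: 0 + 0 = 0 (mod 3)
x^1: 1 + 1 = 2 (mod 3)
x^2: 0 + 1 = 1 (mod 3)
x^3: 0 + 1 = 1 (mod 3)
Result: 2x + x^2 + x^3

f + g = 2x + x^2 + x^3


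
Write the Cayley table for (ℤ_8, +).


Elements: {0, 1, 2, 3, 4, 5, 6, 7}
Operation: addition mod 8
Entry (a, b) = (a + b) mod 8

Cayley table:
  | 0 | 1 | 2 | 3 | 4 | 5 | 6 | 7
0 | 0 | 1 | 2 | 3 | 4 | 5 | 6 | 7
1 | 1 | 2 | 3 | 4 | 5 | 6 | 7 | 0
2 | 2 | 3 | 4 | 5 | 6 | 7 | 0 | 1
3 | 3 | 4 | 5 | 6 | 7 | 0 | 1 | 2
4 | 4 | 5 | 6 | 7 | 0 | 1 | 2 | 3
5 | 5 | 6 | 7 | 0 | 1 | 2 | 3 | 4
6 | 6 | 7 | 0 | 1 | 2 | 3 | 4 | 5
7 | 7 | 0 | 1 | 2 | 3 | 4 | 5 | 6


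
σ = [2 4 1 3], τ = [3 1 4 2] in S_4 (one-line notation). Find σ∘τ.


σ∘τ: apply τ first, then σ
1 →τ 3 →σ 1
2 →τ 1 →σ 2
3 →τ 4 →σ 3
4 →τ 2 →σ 4

σ∘τ = [1 2 3 4]


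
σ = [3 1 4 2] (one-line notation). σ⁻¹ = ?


To find σ⁻¹, swap domain and range:
σ(1) = 3 → σ⁻¹(3) = 1
σ(2) = 1 → σ⁻¹(1) = 2
σ(3) = 4 → σ⁻¹(4) = 3
σ(4) = 2 → σ⁻¹(2) = 4

σ⁻¹ = [2 4 1 3]


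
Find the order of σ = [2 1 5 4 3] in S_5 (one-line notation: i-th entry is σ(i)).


Cycle decomposition: (1 2) (3 5)
Cycle lengths: 2, 2
Order = lcm(2, 2) = 2

ord(σ) = 2


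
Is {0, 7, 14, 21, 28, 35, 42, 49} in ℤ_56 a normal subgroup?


H = {0, 7, 14, 21, 28, 35, 42, 49} in ℤ_56
ℤ_56 is abelian; every subgroup of an abelian group is normal

Yes, normal subgroup


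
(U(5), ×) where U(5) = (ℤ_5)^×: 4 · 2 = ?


Operation: multiplication mod 5
4 · 2 = (a × b) mod 5 with a = 4, b = 2

4 · 2 = 3


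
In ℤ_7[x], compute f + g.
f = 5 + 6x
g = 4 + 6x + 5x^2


Add coefficients mod 7:
x^0: 5 + 4 = 2 (mod 7)
x^1: 6 + 6 = 5 (mod 7)
x^2: 0 + 5 = 5 (mod 7)
Result: 2 + 5x + 5x^2

f + g = 2 + 5x + 5x^2


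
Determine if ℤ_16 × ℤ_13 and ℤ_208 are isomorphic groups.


Comparing ℤ_16 × ℤ_13 and ℤ_208:
gcd(16,13) = 1, so ℤ_16 × ℤ_13 ≅ ℤ_208 (CRT)

Yes, ℤ_16 × ℤ_13 ≅ ℤ_208


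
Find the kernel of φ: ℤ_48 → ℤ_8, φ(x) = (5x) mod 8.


Kernel = preimage of identity
ker(φ) = {x ∈ ℤ_48 : 5x ≡ 0 (mod 8)}. Since 8 | 48, φ is well-defined. The kernel is the cyclic subgroup ⟨8⟩ of ℤ_48 (order 6), i.e. {0, 8, 16, 24, 32, 40}

ker(φ) = {0, 8, 16, 24, 32, 40}


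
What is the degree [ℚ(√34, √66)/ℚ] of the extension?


[ℚ(√34,√66):ℚ] = [ℚ(√34,√66):ℚ(√34)]·[ℚ(√34):ℚ] = 2·2 = 4

[ℚ(√34, √66)/ℚ] = 4


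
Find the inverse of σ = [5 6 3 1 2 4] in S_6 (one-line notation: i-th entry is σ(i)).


To find σ⁻¹, swap domain and range:
σ(1) = 5 → σ⁻¹(5) = 1
σ(2) = 6 → σ⁻¹(6) = 2
σ(3) = 3 → σ⁻¹(3) = 3
σ(4) = 1 → σ⁻¹(1) = 4
σ(5) = 2 → σ⁻¹(2) = 5
σ(6) = 4 → σ⁻¹(4) = 6

σ⁻¹ = [4 5 3 6 1 2]


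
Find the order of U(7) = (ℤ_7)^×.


U(n) is the group of units mod n; |U(n)| = φ(n)
|U(7)| = φ(7) = 6

|U(7) = (ℤ_7)^×| = 6


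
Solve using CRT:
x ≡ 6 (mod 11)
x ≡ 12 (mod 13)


m₁ = 11, m₂ = 13, gcd = 1, so CRT applies. M = m₁·m₂ = 143
Let M₁ = M/m₁ = 13, M₂ = M/m₂ = 11
Find y₁ ≡ M₁⁻¹ (mod m₁): 13⁻¹ ≡ 6 (mod 11)
Find y₂ ≡ M₂⁻¹ (mod m₂): 11⁻¹ ≡ 6 (mod 13)
x = a₁·M₁·y₁ + a₂·M₂·y₂ = 6·13·6 + 12·11·6 = 1260
Reduce mod 143: x ≡ 116
Check: 116 mod 11 = 6 ✓, 116 mod 13 = 12 ✓

x ≡ 116 (mod 143)


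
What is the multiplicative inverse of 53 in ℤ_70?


Use the extended Euclidean algorithm to write 1 = 53·s + 70·t; then s mod 70 is the inverse.
Euclidean algorithm:
  53 = 0·70 + 53
  70 = 1·53 + 17
  53 = 3·17 + 2
  17 = 8·2 + 1
  2 = 2·1 + 0
gcd(53,70) = 1
Back-substitution gives: 53·(-33) + 70·(25) = 1
So 53⁻¹ ≡ -33 ≡ 37 (mod 70)
Check: 53 × 37 = 1961 ≡ 1 (mod 70) ✓

53⁻¹ ≡ 37 (mod 70)


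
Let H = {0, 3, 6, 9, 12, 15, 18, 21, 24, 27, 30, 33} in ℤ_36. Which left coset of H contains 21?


21 + H = {21 + h (mod 36) : h ∈ H}
21+0=21, 21+3=24, 21+6=27, 21+9=30, 21+12=33, 21+15=0, 21+18=3, 21+21=6, 21+24=9, 21+27=12, 21+30=15, 21+33=18
21 + H = {0, 3, 6, 9, 12, 15, 18, 21, 24, 27, 30, 33} = 0 + H

21 + H = {0, 3, 6, 9, 12, 15, 18, 21, 24, 27, 30, 33}


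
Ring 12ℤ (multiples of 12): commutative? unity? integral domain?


12ℤ is a commutative ring under +,× but has no multiplicative identity (1 ∉ 12ℤ); it has no zero divisors, but without unity it is not an integral domain
Commutative: Yes
Integral domain: No
Has unity: No

12ℤ (multiples of 12): Commutative=Yes, Unity=No


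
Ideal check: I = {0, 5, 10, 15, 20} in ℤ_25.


Check ideal conditions for I = {0, 5, 10, 15, 20} in ℤ_25:
(1) I is an additive subgroup? Yes
(2) For r ∈ ℤ_25 and a ∈ I: r·a ∈ I? Yes

Yes, I is an ideal of ℤ_25


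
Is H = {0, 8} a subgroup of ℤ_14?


Subgroup test for H = {0, 8} in (ℤ_14, +):
(1) 0 ∈ H? Yes
(2) Closure: for all a,b ∈ H, (a+b) mod 14 ∈ H? No  [counterexample: 8 + 8 = 2 ∉ H]
(3) Inverses: for all a ∈ H, -a mod 14 ∈ H? No

No, H is not a subgroup of ℤ_14


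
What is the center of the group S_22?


Z(G) = {g ∈ G | gx = xg for all x ∈ G}
S_n is non-abelian for n ≥ 3; Z(S_22) is trivial

Z(S_22) = {e}


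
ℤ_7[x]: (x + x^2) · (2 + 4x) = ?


Expand and collect like terms; reduce coefficients mod 7:
x^0: 0·2 = 0 ≡ 0 (mod 7)
x^1: 0·4 + 1·2 = 2 ≡ 2 (mod 7)
x^2: 1·4 + 1·2 = 6 ≡ 6 (mod 7)
x^3: 1·4 = 4 ≡ 4 (mod 7)
Result: 2x + 6x^2 + 4x^3

f · g = 2x + 6x^2 + 4x^3


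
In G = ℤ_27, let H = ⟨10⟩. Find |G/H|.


|⟨10⟩| = n / gcd(10, 27) = 27 / 1 = 27
H is normal (ℤ_27 is abelian).
|G/H| = |G| / |H| = 27 / 27 = 1

|G/H| = 1


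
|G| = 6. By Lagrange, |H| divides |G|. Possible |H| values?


Lagrange's theorem: |H| divides |G|
|G| = 6
Divisors of 6: 1, 2, 3, 6

Possible subgroup orders: {1, 2, 3, 6}


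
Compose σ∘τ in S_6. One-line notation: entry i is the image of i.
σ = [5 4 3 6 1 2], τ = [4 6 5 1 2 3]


σ∘τ: apply τ first, then σ
1 →τ 4 →σ 6
2 →τ 6 →σ 2
3 →τ 5 →σ 1
4 →τ 1 →σ 5
5 →τ 2 →σ 4
6 →τ 3 →σ 3

σ∘τ = [6 2 1 5 4 3]


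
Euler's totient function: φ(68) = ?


Factor n: 68 = 2^2 × 17
φ(n) = n · ∏(1 - 1/p) over distinct primes p | n
φ(68) = 68 · (1 - 1/2) · (1 - 1/17) = 32

φ(68) = 32


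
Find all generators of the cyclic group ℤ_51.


g generates ℤ_n iff gcd(g,n) = 1
Prime factors of 51: 3, 17
Generators are g ∈ {1,...,50} not divisible by any of these primes.
Generators: {1, 2, 4, 5, 7, 8, 10, 11, 13, 14, 16, 19, 20, 22, 23, 25, 26, 28, 29, 31, 32, 35, 37, 38, 40, 41, 43, 44, 46, 47, 49, 50}
Number of generators = φ(51) = 32

Generators of ℤ_51 = {1, 2, 4, 5, 7, 8, 10, 11, 13, 14, 16, 19, 20, 22, 23, 25, 26, 28, 29, 31, 32, 35, 37, 38, 40, 41, 43, 44, 46, 47, 49, 50}


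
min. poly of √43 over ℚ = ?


√43 satisfies x² - 43 = 0, irreducible over ℚ since 43 is squarefree

Minimal polynomial: x² - 43


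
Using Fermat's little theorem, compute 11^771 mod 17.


Fermat's little theorem: if p is prime and gcd(a,p)=1, then a^(p-1) ≡ 1 (mod p)
p = 17 is prime, gcd(11,17) = 1
Reduce exponent: 771 mod 16 = 3
So 11^771 ≡ 11^3 (mod 17)
11^3 mod 17 = 5

11^771 ≡ 5 (mod 17)


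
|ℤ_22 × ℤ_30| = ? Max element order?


|ℤ_22 × ℤ_30| = 22 × 30 = 660
Max element order = lcm(22,30) = 330
Cyclic? No (gcd=2)

|ℤ_22×ℤ_30| = 660, max element order = 330


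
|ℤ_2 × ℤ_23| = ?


|A × B| = |A| · |B|
|ℤ_2 × ℤ_23| = 2 × 23 = 46

|ℤ_2 × ℤ_23| = 46


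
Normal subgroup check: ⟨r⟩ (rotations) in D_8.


H = ⟨r⟩ (rotations) in D_8
The rotation subgroup ⟨r⟩ has index 2 in D_8, so it is normal

Yes, normal subgroup


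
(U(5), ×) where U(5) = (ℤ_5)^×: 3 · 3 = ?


Operation: multiplication mod 5
3 · 3 = (a × b) mod 5 with a = 3, b = 3

3 · 3 = 4


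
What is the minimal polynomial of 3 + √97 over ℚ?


Let α = 3 + √97. Then α - 3 = √97, so (α - 3)² = 97, giving α² - 6α - 88 = 0. Degree 2 and α ∉ ℚ, so this is the minimal polynomial.

Minimal polynomial: x² - 6x - 88


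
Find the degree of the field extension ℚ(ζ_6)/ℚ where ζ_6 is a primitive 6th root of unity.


[ℚ(ζ_n):ℚ] = deg Φ_n(x) = φ(n). Here φ(6) = 2

[ℚ(ζ_6)/ℚ where ζ_6 is a primitive 6th root of unity] = 2


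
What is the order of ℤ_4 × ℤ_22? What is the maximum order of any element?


|ℤ_4 × ℤ_22| = 4 × 22 = 88
Max element order = lcm(4,22) = 44
Cyclic? No (gcd=2)

|ℤ_4×ℤ_22| = 88, max element order = 44


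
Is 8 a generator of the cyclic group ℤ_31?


g generates ℤ_n iff gcd(g, n) = 1
gcd(8, 31) = 1
Since gcd = 1, 8 is a generator.

Yes, 8 generates ℤ_31


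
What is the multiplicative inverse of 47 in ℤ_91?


Use the extended Euclidean algorithm to write 1 = 47·s + 91·t; then s mod 91 is the inverse.
Euclidean algorithm:
  47 = 0·91 + 47
  91 = 1·47 + 44
  47 = 1·44 + 3
  44 = 14·3 + 2
  3 = 1·2 + 1
  2 = 2·1 + 0
gcd(47,91) = 1
Back-substitution gives: 47·(31) + 91·(-16) = 1
So 47⁻¹ ≡ 31 ≡ 31 (mod 91)
Check: 47 × 31 = 1457 ≡ 1 (mod 91) ✓

47⁻¹ ≡ 31 (mod 91)


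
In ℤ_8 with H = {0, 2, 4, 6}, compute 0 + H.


0 + H = {0 + h (mod 8) : h ∈ H}
0+0=0, 0+2=2, 0+4=4, 0+6=6

0 + H = {0, 2, 4, 6}


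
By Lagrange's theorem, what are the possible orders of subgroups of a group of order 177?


Lagrange's theorem: |H| divides |G|
|G| = 177
Divisors of 177: 1, 3, 59, 177

Possible subgroup orders: {1, 3, 59, 177}


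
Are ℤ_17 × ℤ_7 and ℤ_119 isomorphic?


Comparing ℤ_17 × ℤ_7 and ℤ_119:
gcd(17,7) = 1, so ℤ_17 × ℤ_7 ≅ ℤ_119 (CRT)

Yes, ℤ_17 × ℤ_7 ≅ ℤ_119


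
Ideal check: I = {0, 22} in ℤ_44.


Check ideal conditions for I = {0, 22} in ℤ_44:
(1) I is an additive subgroup? Yes
(2) For r ∈ ℤ_44 and a ∈ I: r·a ∈ I? Yes

Yes, I is an ideal of ℤ_44


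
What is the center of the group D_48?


Z(G) = {g ∈ G | gx = xg for all x ∈ G}
For even n, Z(D_n) = {e, r^(n/2)}: the 180° rotation r^24 commutes with every reflection and rotation

Z(D_48) = {e, r^24}


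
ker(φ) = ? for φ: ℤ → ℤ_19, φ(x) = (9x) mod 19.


Kernel = preimage of identity
ker(φ) = {x ∈ ℤ : 9x ≡ 0 (mod 19)}. gcd(9,19) = 1, so 9x ≡ 0 (mod 19) ⟺ x ≡ 0 (mod 19/1 = 19). Hence ker(φ) = 19ℤ

ker(φ) = 19ℤ


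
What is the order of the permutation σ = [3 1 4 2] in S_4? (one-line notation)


Cycle decomposition: (1 3 4 2)
Cycle lengths: 4
Order = lcm(4) = 4

ord(σ) = 4


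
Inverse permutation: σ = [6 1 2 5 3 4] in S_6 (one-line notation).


To find σ⁻¹, swap domain and range:
σ(1) = 6 → σ⁻¹(6) = 1
σ(2) = 1 → σ⁻¹(1) = 2
σ(3) = 2 → σ⁻¹(2) = 3
σ(4) = 5 → σ⁻¹(5) = 4
σ(5) = 3 → σ⁻¹(3) = 5
σ(6) = 4 → σ⁻¹(4) = 6

σ⁻¹ = [2 3 5 6 4 1]


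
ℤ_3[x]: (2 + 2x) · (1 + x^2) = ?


Expand and collect like terms; reduce coefficients mod 3:
x^0: 2·1 = 2 ≡ 2 (mod 3)
x^1: 2·0 + 2·1 = 2 ≡ 2 (mod 3)
x^2: 2·1 + 2·0 = 2 ≡ 2 (mod 3)
x^3: 2·1 = 2 ≡ 2 (mod 3)
Result: 2 + 2x + 2x^2 + 2x^3

f · g = 2 + 2x + 2x^2 + 2x^3


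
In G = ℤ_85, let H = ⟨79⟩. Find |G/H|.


|⟨79⟩| = n / gcd(79, 85) = 85 / 1 = 85
H is normal (ℤ_85 is abelian).
|G/H| = |G| / |H| = 85 / 85 = 1

|G/H| = 1


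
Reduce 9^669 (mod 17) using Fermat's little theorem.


Fermat's little theorem: if p is prime and gcd(a,p)=1, then a^(p-1) ≡ 1 (mod p)
p = 17 is prime, gcd(9,17) = 1
Reduce exponent: 669 mod 16 = 13
So 9^669 ≡ 9^13 (mod 17)
9^13 mod 17 = 8

9^669 ≡ 8 (mod 17)


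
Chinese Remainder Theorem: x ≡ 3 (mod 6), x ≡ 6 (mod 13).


m₁ = 6, m₂ = 13, gcd = 1, so CRT applies. M = m₁·m₂ = 78
Let M₁ = M/m₁ = 13, M₂ = M/m₂ = 6
Find y₁ ≡ M₁⁻¹ (mod m₁): 13⁻¹ ≡ 1 (mod 6)
Find y₂ ≡ M₂⁻¹ (mod m₂): 6⁻¹ ≡ 11 (mod 13)
x = a₁·M₁·y₁ + a₂·M₂·y₂ = 3·13·1 + 6·6·11 = 435
Reduce mod 78: x ≡ 45
Check: 45 mod 6 = 3 ✓, 45 mod 13 = 6 ✓

x ≡ 45 (mod 78)


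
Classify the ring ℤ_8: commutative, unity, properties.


ℤ_8 is a commutative ring with unity 1; 8 = 2×4 is composite, so 2·4 ≡ 0 gives zero divisors (not an integral domain)
Commutative: Yes
Integral domain: No
Has unity: Yes

ℤ_8: Commutative=Yes, Unity=Yes


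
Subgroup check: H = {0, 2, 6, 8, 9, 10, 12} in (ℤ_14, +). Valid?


Subgroup test for H = {0, 2, 6, 8, 9, 10, 12} in (ℤ_14, +):
(1) 0 ∈ H? Yes
(2) Closure: for all a,b ∈ H, (a+b) mod 14 ∈ H? No  [counterexample: 2 + 2 = 4 ∉ H]
(3) Inverses: for all a ∈ H, -a mod 14 ∈ H? No

No, H is not a subgroup of ℤ_14


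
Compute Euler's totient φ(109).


Factor n: 109 = 109
φ(n) = n · ∏(1 - 1/p) over distinct primes p | n
φ(109) = 109 · (1 - 1/109) = 108

φ(109) = 108
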